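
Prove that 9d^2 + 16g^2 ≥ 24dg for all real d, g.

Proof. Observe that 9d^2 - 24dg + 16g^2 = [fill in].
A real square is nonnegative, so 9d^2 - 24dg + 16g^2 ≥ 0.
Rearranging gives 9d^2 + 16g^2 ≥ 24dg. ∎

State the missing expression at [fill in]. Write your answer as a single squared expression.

(3d - 4g)^2

The leading and trailing coefficients are 3^2 and 4^2, and 24 = 2·3·4, so the trinomial is (3d - 4g)^2.
Hence 9d^2 - 24dg + 16g^2 ≥ 0.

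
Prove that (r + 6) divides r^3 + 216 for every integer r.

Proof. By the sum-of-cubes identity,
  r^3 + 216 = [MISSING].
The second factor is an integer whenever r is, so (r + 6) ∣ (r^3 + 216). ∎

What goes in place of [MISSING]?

Polynomial division of r^3 + 216 by r + 6 leaves remainder 0 and quotient r^2 - 6r + 36.
Hence r^3 + 216 = (r + 6)(r^2 - 6r + 36).

(r + 6)(r^2 - 6r + 36)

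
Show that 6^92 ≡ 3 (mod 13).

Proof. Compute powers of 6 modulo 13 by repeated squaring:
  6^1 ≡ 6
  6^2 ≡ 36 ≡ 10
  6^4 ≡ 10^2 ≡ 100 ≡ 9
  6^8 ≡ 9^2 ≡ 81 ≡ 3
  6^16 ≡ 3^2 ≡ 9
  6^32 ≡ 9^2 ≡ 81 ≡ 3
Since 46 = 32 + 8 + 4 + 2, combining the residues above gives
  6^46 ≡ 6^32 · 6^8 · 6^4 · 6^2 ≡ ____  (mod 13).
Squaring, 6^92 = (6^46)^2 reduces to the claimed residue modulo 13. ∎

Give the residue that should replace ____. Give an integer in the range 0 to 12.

4

6^32 · 6^8 · 6^4 · 6^2 ≡ 3 · 3 · 9 · 10 = 810.
810 mod 13 = 4, so 6^46 ≡ 4 (mod 13).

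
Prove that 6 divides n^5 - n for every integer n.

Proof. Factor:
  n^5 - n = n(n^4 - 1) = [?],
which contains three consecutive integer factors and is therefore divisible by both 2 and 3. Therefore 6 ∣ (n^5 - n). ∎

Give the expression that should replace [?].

n^4 - 1 = (n^2 - 1)(n^2 + 1), and n^2 - 1 = (n-1)(n+1).
So n(n^4 - 1) = (n - 1)n(n + 1)(n^2 + 1).

(n - 1)n(n + 1)(n^2 + 1)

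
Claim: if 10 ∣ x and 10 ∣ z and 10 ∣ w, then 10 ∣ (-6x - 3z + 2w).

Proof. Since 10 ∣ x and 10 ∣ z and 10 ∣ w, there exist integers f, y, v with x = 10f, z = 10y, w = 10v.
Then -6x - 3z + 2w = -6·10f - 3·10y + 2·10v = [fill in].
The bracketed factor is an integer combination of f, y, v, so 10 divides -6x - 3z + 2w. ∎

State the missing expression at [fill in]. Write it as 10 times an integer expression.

10(-6f + 2v - 3y)

Each term has a factor of 10: -6·10f - 3·10y + 2·10v = 10·(-6f + 2v - 3y).
Since -6f + 2v - 3y is an integer, 10 ∣ (-6x - 3z + 2w).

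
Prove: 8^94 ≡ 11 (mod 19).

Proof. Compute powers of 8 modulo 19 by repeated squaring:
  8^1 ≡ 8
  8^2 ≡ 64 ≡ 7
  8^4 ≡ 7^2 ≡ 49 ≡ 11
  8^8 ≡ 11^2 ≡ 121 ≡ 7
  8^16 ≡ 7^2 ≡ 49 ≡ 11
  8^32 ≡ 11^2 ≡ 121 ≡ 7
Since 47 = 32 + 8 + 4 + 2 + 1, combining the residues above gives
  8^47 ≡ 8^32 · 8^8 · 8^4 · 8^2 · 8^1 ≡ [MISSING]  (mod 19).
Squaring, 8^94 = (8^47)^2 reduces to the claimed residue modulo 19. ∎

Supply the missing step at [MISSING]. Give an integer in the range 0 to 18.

12

8^32 · 8^8 · 8^4 · 8^2 · 8^1 ≡ 7 · 7 · 11 · 7 · 8 = 30184.
30184 mod 19 = 12, so 8^47 ≡ 12 (mod 19).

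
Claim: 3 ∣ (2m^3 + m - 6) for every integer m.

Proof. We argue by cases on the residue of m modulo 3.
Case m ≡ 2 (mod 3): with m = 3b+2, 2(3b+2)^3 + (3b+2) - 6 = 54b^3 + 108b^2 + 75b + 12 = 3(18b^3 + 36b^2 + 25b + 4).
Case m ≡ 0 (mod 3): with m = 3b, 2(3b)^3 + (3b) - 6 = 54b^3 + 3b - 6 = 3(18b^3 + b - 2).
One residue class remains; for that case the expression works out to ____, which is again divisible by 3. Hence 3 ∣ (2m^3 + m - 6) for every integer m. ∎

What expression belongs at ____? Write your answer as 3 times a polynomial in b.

The residues treated are {2, 0}, so the missing case is m ≡ 1 (mod 3); write m = 3b+1.
Then 2(3b+1)^3 + (3b+1) - 6 = 54b^3 + 54b^2 + 21b - 3 = 3(18b^3 + 18b^2 + 7b - 1).

3(18b^3 + 18b^2 + 7b - 1)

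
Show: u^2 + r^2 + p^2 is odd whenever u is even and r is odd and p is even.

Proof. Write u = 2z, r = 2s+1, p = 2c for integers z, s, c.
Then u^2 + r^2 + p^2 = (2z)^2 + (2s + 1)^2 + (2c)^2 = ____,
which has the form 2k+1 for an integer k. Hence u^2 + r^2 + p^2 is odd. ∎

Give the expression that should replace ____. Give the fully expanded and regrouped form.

Expanding: (2z)^2 + (2s + 1)^2 + (2c)^2 = 4c^2 + 4s^2 + 4s + 4z^2 + 1.
Every term except the constant is even, so this is 2(2c^2 + 2s^2 + 2s + 2z^2) + 1,
and 2c^2 + 2s^2 + 2s + 2z^2 ∈ ℤ gives the required form.

2(2c^2 + 2s^2 + 2s + 2z^2) + 1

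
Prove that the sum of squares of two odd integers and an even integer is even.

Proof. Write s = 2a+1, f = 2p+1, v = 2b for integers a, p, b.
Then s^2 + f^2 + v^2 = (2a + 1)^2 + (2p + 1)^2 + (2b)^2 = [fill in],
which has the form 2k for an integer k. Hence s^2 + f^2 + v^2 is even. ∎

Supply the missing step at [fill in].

Expanding: (2a + 1)^2 + (2p + 1)^2 + (2b)^2 = 4a^2 + 4a + 4b^2 + 4p^2 + 4p + 2.
Every term is even; pulling out the factor of 2 gives 2(2a^2 + 2a + 2b^2 + 2p^2 + 2p + 1).

2(2a^2 + 2a + 2b^2 + 2p^2 + 2p + 1)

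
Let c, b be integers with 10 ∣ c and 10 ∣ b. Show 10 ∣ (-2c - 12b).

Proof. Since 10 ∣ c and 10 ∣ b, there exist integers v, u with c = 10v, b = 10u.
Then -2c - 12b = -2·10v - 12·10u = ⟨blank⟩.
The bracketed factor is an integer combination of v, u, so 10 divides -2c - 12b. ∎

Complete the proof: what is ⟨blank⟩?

Each term has a factor of 10: -2·10v - 12·10u = 10·(-12u - 2v).
Since -12u - 2v is an integer, 10 ∣ (-2c - 12b).

10(-12u - 2v)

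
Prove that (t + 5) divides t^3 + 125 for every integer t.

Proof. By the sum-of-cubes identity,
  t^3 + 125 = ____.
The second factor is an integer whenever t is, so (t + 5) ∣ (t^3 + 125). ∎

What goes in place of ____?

a^3 + b^3 = (a + b)(a^2 - ab + b^2). With a = t, b = 5:
t^3 + 125 = (t + 5)(t^2 - 5t + 25).

(t + 5)(t^2 - 5t + 25)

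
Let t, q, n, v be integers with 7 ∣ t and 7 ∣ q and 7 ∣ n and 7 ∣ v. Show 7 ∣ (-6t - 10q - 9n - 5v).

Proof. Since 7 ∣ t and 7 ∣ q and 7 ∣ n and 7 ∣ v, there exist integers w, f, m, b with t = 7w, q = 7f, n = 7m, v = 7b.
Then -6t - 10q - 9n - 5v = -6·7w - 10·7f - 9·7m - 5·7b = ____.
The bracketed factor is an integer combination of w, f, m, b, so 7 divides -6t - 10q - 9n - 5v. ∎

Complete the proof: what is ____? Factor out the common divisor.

7(-5b - 10f - 9m - 6w)

Pull the common 7 out of every term: -6·7w - 10·7f - 9·7m - 5·7b = 7(-5b - 10f - 9m - 6w).
-5b - 10f - 9m - 6w is an integer, which exhibits the divisibility.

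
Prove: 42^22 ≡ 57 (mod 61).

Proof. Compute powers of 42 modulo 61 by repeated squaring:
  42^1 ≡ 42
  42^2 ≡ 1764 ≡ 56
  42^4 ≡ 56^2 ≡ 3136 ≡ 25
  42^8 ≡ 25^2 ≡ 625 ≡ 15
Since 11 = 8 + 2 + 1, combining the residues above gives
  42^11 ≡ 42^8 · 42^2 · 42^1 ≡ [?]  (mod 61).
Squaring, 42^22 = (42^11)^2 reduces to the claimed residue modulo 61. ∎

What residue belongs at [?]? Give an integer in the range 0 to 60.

22

42^8 · 42^2 · 42^1 ≡ 15 · 56 · 42 = 35280.
35280 mod 61 = 22, so 42^11 ≡ 22 (mod 61).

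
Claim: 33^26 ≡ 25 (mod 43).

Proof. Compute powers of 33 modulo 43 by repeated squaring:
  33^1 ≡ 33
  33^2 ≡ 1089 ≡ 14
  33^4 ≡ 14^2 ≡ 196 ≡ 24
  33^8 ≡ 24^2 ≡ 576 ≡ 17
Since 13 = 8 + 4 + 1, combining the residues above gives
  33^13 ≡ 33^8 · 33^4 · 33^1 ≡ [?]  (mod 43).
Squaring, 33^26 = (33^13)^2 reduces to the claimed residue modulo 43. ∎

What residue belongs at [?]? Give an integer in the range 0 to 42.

5

33^8 · 33^4 · 33^1 ≡ 17 · 24 · 33 = 13464.
13464 mod 43 = 5, so 33^13 ≡ 5 (mod 43).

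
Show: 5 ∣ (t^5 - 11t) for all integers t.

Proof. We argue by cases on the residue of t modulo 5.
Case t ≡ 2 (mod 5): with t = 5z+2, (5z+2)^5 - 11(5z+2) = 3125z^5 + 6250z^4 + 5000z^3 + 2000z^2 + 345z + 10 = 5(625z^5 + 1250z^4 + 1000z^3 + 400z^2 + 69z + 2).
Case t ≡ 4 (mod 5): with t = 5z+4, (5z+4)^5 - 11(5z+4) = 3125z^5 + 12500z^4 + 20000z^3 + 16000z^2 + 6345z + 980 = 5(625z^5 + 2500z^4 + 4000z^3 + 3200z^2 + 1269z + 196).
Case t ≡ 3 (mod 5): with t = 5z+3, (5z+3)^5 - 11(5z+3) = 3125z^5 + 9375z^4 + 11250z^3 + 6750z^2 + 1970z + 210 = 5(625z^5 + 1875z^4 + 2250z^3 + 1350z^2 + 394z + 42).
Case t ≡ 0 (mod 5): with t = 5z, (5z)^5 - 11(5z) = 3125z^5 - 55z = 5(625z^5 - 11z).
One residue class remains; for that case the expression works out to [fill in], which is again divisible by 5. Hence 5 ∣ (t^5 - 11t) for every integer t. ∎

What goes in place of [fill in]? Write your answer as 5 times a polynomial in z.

5(625z^5 + 625z^4 + 250z^3 + 50z^2 - 6z - 2)

The residues treated are {2, 4, 3, 0}, so the missing case is t ≡ 1 (mod 5); write t = 5z+1.
Then (5z+1)^5 - 11(5z+1) = 3125z^5 + 3125z^4 + 1250z^3 + 250z^2 - 30z - 10 = 5(625z^5 + 625z^4 + 250z^3 + 50z^2 - 6z - 2).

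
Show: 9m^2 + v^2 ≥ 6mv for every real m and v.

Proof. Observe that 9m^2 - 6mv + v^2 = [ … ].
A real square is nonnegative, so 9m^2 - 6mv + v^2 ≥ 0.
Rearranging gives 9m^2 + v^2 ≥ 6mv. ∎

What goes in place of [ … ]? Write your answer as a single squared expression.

The leading and trailing coefficients are 3^2 and 1^2, and 6 = 2·3·1, so the trinomial is (3m - v)^2.
Hence 9m^2 - 6mv + v^2 ≥ 0.

(3m - v)^2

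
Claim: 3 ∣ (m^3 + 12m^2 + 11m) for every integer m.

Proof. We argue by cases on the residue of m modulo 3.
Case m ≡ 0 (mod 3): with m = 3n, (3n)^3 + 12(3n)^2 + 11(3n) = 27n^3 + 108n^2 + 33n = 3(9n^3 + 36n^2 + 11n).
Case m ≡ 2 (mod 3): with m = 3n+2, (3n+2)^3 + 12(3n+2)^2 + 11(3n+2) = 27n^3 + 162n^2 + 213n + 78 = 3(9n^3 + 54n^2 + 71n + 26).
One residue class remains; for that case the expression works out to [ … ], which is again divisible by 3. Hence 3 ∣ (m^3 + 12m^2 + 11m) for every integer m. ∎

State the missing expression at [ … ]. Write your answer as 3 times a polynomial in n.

Only m ≡ 1 (mod 3) is unaccounted for. Put m = 3n+1:
(3n+1)^3 + 12(3n+1)^2 + 11(3n+1) expands to 27n^3 + 135n^2 + 114n + 24,
and factoring out 3 leaves 3(9n^3 + 45n^2 + 38n + 8).

3(9n^3 + 45n^2 + 38n + 8)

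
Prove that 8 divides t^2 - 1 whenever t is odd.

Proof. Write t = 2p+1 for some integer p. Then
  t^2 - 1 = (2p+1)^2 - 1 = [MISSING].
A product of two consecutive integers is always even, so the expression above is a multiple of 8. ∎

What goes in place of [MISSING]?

4p(p + 1)

(2p+1)^2 - 1 = 4p^2 + 4p + 1 - 1 = 4p^2 + 4p = 4p(p+1).
Since p and p+1 are consecutive, p(p+1) is even, and 4·(even) is a multiple of 8.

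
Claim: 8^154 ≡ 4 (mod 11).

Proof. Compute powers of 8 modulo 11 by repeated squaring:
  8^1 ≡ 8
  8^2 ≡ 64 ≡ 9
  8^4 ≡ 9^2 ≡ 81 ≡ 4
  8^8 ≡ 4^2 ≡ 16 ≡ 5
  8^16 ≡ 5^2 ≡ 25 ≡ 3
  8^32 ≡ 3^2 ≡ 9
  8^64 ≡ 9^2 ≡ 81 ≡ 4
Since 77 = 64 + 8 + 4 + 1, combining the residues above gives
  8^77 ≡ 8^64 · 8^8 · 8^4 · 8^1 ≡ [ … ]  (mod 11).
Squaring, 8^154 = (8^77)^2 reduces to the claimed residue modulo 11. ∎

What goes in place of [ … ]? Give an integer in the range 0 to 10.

Multiply the listed residues: 4 · 5 · 4 · 8 = 20 → 80 → 640.
Reducing modulo 11: 640 = 58·11 + 2, so 8^77 ≡ 2.

2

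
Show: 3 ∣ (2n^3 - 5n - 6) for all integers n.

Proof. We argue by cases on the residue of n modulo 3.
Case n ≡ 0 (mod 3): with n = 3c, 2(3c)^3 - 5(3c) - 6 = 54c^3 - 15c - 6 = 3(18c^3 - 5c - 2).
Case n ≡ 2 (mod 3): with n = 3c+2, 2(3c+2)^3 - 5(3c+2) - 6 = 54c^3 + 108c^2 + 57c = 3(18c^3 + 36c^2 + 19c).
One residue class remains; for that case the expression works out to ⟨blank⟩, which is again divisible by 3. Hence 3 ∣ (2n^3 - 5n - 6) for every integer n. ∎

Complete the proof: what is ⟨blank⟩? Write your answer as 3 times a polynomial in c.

The residues treated are {0, 2}, so the missing case is n ≡ 1 (mod 3); write n = 3c+1.
Then 2(3c+1)^3 - 5(3c+1) - 6 = 54c^3 + 54c^2 + 3c - 9 = 3(18c^3 + 18c^2 + c - 3).

3(18c^3 + 18c^2 + c - 3)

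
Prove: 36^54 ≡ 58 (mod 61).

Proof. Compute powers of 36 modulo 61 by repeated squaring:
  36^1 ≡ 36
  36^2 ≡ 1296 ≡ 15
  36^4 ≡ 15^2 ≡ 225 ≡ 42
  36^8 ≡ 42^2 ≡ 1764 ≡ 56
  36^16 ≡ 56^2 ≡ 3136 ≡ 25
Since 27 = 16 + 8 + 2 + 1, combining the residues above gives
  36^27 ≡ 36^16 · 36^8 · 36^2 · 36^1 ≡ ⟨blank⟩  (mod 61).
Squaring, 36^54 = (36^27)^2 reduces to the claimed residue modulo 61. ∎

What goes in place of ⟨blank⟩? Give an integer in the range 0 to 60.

27

36^16 · 36^8 · 36^2 · 36^1 ≡ 25 · 56 · 15 · 36 = 756000.
756000 mod 61 = 27, so 36^27 ≡ 27 (mod 61).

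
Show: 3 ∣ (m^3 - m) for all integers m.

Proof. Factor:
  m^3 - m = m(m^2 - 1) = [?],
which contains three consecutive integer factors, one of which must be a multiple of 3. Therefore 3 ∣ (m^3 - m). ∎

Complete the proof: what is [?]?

(m - 1)m(m + 1)

m(m^2 - 1) = m(m - 1)(m + 1) = (m - 1)m(m + 1).
These three factors are consecutive integers, so their product is divisible by 3.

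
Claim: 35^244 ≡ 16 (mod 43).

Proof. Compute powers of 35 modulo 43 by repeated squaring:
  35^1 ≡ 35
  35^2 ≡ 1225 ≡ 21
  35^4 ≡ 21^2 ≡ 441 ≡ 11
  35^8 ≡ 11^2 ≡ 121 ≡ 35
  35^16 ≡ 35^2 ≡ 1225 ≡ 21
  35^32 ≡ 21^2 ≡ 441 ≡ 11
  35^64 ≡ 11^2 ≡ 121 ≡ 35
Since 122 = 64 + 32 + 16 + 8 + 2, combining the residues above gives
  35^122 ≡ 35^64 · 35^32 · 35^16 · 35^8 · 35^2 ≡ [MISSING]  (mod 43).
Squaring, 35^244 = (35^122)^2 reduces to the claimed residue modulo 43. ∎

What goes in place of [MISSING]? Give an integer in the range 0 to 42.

4

Multiply the listed residues: 35 · 11 · 21 · 35 · 21 = 385 → 8085 → 282975 → 5942475.
Reducing modulo 43: 5942475 = 138197·43 + 4, so 35^122 ≡ 4.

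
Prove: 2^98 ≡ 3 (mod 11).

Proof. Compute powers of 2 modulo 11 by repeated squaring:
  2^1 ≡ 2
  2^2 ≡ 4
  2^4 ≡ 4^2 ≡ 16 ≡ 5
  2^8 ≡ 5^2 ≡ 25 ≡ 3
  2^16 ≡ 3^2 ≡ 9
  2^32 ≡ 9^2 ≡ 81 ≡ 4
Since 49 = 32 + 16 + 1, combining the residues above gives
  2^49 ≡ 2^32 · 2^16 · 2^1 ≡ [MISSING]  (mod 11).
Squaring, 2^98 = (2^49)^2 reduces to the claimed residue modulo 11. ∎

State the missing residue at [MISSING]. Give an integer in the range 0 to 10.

6

Multiply the listed residues: 4 · 9 · 2 = 36 → 72.
Reducing modulo 11: 72 = 6·11 + 6, so 2^49 ≡ 6.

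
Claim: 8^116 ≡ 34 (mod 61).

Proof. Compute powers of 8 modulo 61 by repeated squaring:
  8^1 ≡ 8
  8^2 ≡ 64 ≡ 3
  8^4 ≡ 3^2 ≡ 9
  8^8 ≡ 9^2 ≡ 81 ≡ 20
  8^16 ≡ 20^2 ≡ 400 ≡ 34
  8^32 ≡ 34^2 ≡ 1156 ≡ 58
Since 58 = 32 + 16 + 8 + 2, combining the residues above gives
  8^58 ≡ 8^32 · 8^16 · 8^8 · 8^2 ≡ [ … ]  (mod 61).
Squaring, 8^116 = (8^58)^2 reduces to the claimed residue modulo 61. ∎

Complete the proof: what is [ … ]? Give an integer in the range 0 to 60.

8^32 · 8^16 · 8^8 · 8^2 ≡ 58 · 34 · 20 · 3 = 118320.
118320 mod 61 = 41, so 8^58 ≡ 41 (mod 61).

41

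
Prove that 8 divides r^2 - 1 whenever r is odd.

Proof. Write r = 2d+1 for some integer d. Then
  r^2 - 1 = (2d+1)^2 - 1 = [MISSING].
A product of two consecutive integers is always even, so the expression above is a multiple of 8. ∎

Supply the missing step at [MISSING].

4d(d + 1)

(2d+1)^2 - 1 = 4d^2 + 4d + 1 - 1 = 4d^2 + 4d = 4d(d+1).
Since d and d+1 are consecutive, d(d+1) is even, and 4·(even) is a multiple of 8.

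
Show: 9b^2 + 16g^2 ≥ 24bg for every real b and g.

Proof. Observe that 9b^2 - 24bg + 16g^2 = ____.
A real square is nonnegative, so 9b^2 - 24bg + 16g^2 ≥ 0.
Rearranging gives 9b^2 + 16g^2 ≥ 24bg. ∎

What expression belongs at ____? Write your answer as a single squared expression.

(3b - 4g)^2

The leading and trailing coefficients are 3^2 and 4^2, and 24 = 2·3·4, so the trinomial is (3b - 4g)^2.
Hence 9b^2 - 24bg + 16g^2 ≥ 0.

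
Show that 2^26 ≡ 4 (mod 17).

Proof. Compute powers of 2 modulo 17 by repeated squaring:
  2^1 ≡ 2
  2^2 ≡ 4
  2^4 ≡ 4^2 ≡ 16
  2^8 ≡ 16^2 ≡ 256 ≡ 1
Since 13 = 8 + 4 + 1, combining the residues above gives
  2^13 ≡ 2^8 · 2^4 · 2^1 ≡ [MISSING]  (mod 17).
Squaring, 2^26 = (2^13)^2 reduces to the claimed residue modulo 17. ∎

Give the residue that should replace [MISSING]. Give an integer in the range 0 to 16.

15

Multiply the listed residues: 1 · 16 · 2 = 16 → 32.
Reducing modulo 17: 32 = 1·17 + 15, so 2^13 ≡ 15.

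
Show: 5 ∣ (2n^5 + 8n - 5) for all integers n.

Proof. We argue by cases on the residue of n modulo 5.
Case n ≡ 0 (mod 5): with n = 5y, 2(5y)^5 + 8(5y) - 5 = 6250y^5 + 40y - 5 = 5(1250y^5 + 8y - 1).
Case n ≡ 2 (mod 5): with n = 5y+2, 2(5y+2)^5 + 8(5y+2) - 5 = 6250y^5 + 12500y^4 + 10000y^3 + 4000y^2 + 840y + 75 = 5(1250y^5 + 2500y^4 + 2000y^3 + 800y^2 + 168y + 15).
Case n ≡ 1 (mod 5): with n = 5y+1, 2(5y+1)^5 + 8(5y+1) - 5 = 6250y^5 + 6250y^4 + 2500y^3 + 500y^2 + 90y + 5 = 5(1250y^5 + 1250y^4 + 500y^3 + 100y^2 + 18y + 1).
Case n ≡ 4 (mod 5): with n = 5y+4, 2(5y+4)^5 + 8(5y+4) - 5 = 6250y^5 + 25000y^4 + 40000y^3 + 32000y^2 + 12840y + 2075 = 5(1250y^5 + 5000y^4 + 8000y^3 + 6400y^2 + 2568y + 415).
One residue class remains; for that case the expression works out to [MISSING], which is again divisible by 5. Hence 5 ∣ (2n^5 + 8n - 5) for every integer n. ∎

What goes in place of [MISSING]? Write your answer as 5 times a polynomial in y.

Only n ≡ 3 (mod 5) is unaccounted for. Put n = 5y+3:
2(5y+3)^5 + 8(5y+3) - 5 expands to 6250y^5 + 18750y^4 + 22500y^3 + 13500y^2 + 4090y + 505,
and factoring out 5 leaves 5(1250y^5 + 3750y^4 + 4500y^3 + 2700y^2 + 818y + 101).

5(1250y^5 + 3750y^4 + 4500y^3 + 2700y^2 + 818y + 101)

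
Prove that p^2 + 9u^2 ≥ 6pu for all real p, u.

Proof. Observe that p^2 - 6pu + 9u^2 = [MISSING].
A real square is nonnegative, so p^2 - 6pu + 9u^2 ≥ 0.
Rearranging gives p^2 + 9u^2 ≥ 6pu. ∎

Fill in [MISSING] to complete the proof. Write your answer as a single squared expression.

p^2 - 6pu + 9u^2 is a perfect-square trinomial: the outer terms are (p)^2 and (3u)^2, and the cross term is -2·p·3u.
So p^2 - 6pu + 9u^2 = (p - 3u)^2 ≥ 0.

(p - 3u)^2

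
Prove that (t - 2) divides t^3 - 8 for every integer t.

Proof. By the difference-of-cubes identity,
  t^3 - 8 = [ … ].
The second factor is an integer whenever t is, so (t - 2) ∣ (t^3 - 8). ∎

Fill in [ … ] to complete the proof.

(t - 2)(t^2 + 2t + 4)

Polynomial division of t^3 - 8 by t - 2 leaves remainder 0 and quotient t^2 + 2t + 4.
Hence t^3 - 8 = (t - 2)(t^2 + 2t + 4).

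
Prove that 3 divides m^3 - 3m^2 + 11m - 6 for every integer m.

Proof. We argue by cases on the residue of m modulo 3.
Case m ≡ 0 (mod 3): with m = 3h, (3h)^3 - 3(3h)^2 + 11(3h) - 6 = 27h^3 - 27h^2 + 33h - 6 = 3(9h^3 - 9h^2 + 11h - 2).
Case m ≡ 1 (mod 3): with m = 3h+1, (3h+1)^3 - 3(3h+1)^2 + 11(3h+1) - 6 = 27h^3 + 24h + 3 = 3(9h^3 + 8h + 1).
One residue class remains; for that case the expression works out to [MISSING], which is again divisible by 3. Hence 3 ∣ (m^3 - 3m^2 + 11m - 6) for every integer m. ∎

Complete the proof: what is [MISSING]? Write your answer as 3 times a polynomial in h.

Only m ≡ 2 (mod 3) is unaccounted for. Put m = 3h+2:
(3h+2)^3 - 3(3h+2)^2 + 11(3h+2) - 6 expands to 27h^3 + 27h^2 + 33h + 12,
and factoring out 3 leaves 3(9h^3 + 9h^2 + 11h + 4).

3(9h^3 + 9h^2 + 11h + 4)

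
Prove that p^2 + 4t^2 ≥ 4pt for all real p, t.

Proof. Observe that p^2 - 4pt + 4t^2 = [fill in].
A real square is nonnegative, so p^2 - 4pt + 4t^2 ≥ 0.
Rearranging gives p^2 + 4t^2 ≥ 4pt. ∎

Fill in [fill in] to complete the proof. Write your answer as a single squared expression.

(p - 2t)^2

p^2 - 4pt + 4t^2 is a perfect-square trinomial: the outer terms are (p)^2 and (2t)^2, and the cross term is -2·p·2t.
So p^2 - 4pt + 4t^2 = (p - 2t)^2 ≥ 0.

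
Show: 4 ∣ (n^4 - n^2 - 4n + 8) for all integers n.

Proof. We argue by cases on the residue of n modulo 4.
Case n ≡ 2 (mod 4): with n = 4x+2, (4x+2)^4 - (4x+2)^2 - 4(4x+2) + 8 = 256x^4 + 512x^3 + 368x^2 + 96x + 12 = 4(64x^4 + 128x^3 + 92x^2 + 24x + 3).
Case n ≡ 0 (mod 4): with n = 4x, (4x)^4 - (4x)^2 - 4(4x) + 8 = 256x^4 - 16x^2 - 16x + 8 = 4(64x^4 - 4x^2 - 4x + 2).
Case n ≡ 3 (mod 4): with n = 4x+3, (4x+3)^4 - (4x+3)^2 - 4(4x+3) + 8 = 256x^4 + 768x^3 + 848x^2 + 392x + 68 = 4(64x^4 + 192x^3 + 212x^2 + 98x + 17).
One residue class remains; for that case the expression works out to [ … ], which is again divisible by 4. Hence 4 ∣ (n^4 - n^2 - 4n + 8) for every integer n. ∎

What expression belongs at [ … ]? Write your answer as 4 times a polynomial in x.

4(64x^4 + 64x^3 + 20x^2 - 2x + 1)

Only n ≡ 1 (mod 4) is unaccounted for. Put n = 4x+1:
(4x+1)^4 - (4x+1)^2 - 4(4x+1) + 8 expands to 256x^4 + 256x^3 + 80x^2 - 8x + 4,
and factoring out 4 leaves 4(64x^4 + 64x^3 + 20x^2 - 2x + 1).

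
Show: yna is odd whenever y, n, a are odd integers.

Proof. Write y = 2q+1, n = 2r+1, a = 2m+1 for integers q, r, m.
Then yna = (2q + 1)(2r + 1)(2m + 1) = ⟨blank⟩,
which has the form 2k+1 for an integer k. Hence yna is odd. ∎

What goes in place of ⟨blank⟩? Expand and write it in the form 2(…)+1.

2(4mqr + 2mq + 2mr + m + 2qr + q + r) + 1

(2q + 1)(2r + 1)(2m + 1) = 8mqr + 4mq + 4mr + 2m + 4qr + 2q + 2r + 1
= 2(4mqr + 2mq + 2mr + m + 2qr + q + r) + 1.
Since 4mqr + 2mq + 2mr + m + 2qr + q + r is an integer, the product is of the form 2k+1 for an integer k.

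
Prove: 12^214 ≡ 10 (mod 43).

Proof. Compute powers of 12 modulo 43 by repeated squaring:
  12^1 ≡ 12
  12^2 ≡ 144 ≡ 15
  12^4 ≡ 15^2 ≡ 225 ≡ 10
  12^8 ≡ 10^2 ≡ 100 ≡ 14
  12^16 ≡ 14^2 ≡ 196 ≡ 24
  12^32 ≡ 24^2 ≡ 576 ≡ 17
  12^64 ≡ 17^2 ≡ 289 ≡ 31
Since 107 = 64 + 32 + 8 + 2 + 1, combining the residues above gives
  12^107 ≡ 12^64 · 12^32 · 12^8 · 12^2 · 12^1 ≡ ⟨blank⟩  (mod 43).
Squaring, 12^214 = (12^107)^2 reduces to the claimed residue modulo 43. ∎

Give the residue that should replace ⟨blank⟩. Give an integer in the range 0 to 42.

28

Multiply the listed residues: 31 · 17 · 14 · 15 · 12 = 527 → 7378 → 110670 → 1328040.
Reducing modulo 43: 1328040 = 30884·43 + 28, so 12^107 ≡ 28.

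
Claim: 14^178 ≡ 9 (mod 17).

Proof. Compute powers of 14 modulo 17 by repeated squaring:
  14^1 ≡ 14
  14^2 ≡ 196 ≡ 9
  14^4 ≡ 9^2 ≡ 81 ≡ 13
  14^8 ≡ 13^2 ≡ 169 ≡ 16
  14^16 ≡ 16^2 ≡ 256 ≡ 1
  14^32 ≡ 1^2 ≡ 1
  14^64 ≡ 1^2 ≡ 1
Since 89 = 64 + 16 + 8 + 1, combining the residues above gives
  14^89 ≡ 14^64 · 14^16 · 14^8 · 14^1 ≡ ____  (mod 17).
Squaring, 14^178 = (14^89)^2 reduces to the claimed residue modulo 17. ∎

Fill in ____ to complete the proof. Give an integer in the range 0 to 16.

3

Multiply the listed residues: 1 · 1 · 16 · 14 = 1 → 16 → 224.
Reducing modulo 17: 224 = 13·17 + 3, so 14^89 ≡ 3.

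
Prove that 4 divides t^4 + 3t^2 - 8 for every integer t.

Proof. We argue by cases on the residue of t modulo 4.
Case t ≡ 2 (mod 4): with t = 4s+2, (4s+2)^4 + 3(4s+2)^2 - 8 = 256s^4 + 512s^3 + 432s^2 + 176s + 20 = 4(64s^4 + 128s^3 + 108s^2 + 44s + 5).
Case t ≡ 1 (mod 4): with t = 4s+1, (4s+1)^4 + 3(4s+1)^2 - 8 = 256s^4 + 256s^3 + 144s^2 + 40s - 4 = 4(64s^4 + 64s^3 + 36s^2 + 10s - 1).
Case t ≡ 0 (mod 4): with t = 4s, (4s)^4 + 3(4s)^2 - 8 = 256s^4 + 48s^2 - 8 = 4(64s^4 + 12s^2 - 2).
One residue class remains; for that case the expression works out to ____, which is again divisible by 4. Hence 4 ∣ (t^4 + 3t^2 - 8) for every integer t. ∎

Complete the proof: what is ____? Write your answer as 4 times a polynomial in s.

4(64s^4 + 192s^3 + 228s^2 + 126s + 25)

Only t ≡ 3 (mod 4) is unaccounted for. Put t = 4s+3:
(4s+3)^4 + 3(4s+3)^2 - 8 expands to 256s^4 + 768s^3 + 912s^2 + 504s + 100,
and factoring out 4 leaves 4(64s^4 + 192s^3 + 228s^2 + 126s + 25).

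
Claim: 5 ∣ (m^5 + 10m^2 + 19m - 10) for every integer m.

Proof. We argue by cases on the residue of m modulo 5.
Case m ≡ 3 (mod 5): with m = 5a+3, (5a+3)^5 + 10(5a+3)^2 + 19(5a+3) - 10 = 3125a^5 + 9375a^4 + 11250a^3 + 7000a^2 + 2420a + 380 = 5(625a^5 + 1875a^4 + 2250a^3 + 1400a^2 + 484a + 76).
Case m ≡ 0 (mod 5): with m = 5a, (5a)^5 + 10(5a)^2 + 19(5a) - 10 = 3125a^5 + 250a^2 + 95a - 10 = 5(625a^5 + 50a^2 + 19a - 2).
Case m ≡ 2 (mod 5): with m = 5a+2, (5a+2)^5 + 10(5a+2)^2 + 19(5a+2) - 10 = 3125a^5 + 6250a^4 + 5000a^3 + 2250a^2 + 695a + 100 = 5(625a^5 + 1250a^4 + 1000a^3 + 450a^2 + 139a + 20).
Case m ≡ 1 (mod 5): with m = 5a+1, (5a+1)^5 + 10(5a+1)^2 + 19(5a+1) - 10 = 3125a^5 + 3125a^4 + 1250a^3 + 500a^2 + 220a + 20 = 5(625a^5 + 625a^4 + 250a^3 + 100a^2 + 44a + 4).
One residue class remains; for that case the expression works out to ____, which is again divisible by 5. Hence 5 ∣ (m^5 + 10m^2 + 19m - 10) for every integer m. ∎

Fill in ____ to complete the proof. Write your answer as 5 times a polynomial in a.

5(625a^5 + 2500a^4 + 4000a^3 + 3250a^2 + 1379a + 250)

Only m ≡ 4 (mod 5) is unaccounted for. Put m = 5a+4:
(5a+4)^5 + 10(5a+4)^2 + 19(5a+4) - 10 expands to 3125a^5 + 12500a^4 + 20000a^3 + 16250a^2 + 6895a + 1250,
and factoring out 5 leaves 5(625a^5 + 2500a^4 + 4000a^3 + 3250a^2 + 1379a + 250).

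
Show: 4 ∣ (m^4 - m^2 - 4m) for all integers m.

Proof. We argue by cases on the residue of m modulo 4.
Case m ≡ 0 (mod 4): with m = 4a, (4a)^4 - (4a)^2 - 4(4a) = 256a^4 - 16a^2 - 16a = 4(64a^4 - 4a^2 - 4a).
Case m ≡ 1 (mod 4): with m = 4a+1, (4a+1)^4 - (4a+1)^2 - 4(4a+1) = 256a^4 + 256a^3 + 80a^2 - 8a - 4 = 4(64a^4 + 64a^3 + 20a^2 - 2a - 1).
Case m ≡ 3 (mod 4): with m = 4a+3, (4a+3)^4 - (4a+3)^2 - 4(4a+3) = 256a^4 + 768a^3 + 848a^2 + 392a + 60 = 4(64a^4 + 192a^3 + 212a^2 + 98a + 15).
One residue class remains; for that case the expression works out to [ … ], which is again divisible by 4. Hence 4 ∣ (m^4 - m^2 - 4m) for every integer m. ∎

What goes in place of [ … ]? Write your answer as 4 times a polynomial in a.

4(64a^4 + 128a^3 + 92a^2 + 24a + 1)

The residues treated are {0, 1, 3}, so the missing case is m ≡ 2 (mod 4); write m = 4a+2.
Then (4a+2)^4 - (4a+2)^2 - 4(4a+2) = 256a^4 + 512a^3 + 368a^2 + 96a + 4 = 4(64a^4 + 128a^3 + 92a^2 + 24a + 1).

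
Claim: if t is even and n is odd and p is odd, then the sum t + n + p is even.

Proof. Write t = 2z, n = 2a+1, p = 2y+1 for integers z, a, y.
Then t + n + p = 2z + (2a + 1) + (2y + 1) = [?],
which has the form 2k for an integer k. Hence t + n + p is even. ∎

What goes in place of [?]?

2(a + y + z + 1)

Expanding: 2z + (2a + 1) + (2y + 1) = 2a + 2y + 2z + 2.
Every term is even; pulling out the factor of 2 gives 2(a + y + z + 1).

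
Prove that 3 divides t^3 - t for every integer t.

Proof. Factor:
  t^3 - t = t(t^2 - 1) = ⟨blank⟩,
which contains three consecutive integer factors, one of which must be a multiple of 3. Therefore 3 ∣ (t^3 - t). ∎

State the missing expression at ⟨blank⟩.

(t - 1)t(t + 1)

t(t^2 - 1) = t(t - 1)(t + 1) = (t - 1)t(t + 1).
These three factors are consecutive integers, so their product is divisible by 3.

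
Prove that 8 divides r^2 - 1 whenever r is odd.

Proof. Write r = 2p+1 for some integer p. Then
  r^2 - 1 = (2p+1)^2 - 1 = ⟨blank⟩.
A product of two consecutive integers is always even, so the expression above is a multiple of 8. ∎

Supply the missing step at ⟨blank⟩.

4p(p + 1)

(2p+1)^2 - 1 = 4p^2 + 4p + 1 - 1 = 4p^2 + 4p = 4p(p+1).
Since p and p+1 are consecutive, p(p+1) is even, and 4·(even) is a multiple of 8.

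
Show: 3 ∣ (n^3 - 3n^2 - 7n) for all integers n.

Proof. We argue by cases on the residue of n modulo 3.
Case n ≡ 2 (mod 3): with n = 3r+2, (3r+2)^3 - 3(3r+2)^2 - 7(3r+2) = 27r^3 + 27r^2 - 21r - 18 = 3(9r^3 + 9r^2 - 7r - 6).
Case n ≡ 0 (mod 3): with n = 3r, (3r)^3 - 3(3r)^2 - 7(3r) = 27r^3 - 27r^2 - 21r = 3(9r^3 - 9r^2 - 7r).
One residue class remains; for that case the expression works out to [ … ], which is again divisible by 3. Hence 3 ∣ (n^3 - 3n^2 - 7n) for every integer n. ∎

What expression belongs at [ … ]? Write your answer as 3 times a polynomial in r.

The residues treated are {2, 0}, so the missing case is n ≡ 1 (mod 3); write n = 3r+1.
Then (3r+1)^3 - 3(3r+1)^2 - 7(3r+1) = 27r^3 - 30r - 9 = 3(9r^3 - 10r - 3).

3(9r^3 - 10r - 3)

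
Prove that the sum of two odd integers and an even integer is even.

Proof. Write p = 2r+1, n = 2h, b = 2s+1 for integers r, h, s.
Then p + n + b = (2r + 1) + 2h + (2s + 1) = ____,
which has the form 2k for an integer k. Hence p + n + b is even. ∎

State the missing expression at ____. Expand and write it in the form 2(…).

2(h + r + s + 1)

Expanding: (2r + 1) + 2h + (2s + 1) = 2h + 2r + 2s + 2.
Every term is even; pulling out the factor of 2 gives 2(h + r + s + 1).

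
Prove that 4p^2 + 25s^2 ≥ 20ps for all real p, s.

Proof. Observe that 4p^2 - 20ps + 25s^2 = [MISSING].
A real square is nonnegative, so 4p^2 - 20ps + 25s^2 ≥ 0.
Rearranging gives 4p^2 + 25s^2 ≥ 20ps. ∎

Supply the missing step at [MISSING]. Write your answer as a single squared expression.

(2p - 5s)^2

4p^2 - 20ps + 25s^2 is a perfect-square trinomial: the outer terms are (2p)^2 and (5s)^2, and the cross term is -2·2p·5s.
So 4p^2 - 20ps + 25s^2 = (2p - 5s)^2 ≥ 0.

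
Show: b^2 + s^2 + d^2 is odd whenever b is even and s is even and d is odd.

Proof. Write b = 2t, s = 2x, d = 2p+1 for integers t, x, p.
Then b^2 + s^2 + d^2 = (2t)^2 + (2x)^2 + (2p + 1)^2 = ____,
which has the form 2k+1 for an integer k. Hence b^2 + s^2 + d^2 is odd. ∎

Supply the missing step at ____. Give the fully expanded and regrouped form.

(2t)^2 + (2x)^2 + (2p + 1)^2 = 4p^2 + 4p + 4t^2 + 4x^2 + 1
= 2(2p^2 + 2p + 2t^2 + 2x^2) + 1.
Since 2p^2 + 2p + 2t^2 + 2x^2 is an integer, the sum of squares is of the form 2k+1 for an integer k.

2(2p^2 + 2p + 2t^2 + 2x^2) + 1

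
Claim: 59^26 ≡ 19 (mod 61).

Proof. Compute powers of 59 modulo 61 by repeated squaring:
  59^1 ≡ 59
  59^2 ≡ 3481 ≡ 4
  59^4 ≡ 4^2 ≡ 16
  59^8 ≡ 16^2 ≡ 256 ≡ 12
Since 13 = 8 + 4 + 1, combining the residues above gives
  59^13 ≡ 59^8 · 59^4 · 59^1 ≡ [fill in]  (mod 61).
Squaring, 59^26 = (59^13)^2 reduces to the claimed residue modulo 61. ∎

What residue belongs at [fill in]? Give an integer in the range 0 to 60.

43

59^8 · 59^4 · 59^1 ≡ 12 · 16 · 59 = 11328.
11328 mod 61 = 43, so 59^13 ≡ 43 (mod 61).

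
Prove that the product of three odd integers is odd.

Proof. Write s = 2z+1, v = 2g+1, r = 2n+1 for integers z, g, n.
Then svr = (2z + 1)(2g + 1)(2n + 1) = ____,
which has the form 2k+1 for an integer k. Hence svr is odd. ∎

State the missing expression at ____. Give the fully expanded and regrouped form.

(2z + 1)(2g + 1)(2n + 1) = 8gnz + 4gn + 4gz + 2g + 4nz + 2n + 2z + 1
= 2(4gnz + 2gn + 2gz + g + 2nz + n + z) + 1.
Since 4gnz + 2gn + 2gz + g + 2nz + n + z is an integer, the product is of the form 2k+1 for an integer k.

2(4gnz + 2gn + 2gz + g + 2nz + n + z) + 1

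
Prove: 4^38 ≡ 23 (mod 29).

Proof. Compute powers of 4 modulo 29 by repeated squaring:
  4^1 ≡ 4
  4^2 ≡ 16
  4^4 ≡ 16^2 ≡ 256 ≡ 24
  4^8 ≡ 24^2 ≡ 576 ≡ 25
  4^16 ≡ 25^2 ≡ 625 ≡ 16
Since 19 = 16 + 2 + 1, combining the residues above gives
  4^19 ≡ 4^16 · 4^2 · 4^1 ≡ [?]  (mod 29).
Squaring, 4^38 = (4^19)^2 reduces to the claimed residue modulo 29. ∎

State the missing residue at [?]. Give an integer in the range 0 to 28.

Multiply the listed residues: 16 · 16 · 4 = 256 → 1024.
Reducing modulo 29: 1024 = 35·29 + 9, so 4^19 ≡ 9.

9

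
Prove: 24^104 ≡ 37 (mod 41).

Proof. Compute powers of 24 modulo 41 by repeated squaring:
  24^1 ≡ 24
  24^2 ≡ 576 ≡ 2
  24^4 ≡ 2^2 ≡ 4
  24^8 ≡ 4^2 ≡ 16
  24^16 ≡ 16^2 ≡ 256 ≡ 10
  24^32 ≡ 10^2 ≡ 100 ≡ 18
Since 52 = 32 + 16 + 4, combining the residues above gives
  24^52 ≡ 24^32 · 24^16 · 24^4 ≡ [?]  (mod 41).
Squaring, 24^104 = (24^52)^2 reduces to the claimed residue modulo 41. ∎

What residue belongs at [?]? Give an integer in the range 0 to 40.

23

Multiply the listed residues: 18 · 10 · 4 = 180 → 720.
Reducing modulo 41: 720 = 17·41 + 23, so 24^52 ≡ 23.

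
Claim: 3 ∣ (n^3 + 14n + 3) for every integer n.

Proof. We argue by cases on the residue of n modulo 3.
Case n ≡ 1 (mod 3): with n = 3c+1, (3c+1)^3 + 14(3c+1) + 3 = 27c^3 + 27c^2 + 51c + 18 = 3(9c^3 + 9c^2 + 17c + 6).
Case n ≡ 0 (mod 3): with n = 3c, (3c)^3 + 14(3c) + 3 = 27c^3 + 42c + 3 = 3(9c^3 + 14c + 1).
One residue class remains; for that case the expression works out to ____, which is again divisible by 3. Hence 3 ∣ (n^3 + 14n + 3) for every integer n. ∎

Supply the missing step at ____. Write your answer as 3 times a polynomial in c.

3(9c^3 + 18c^2 + 26c + 13)

The residues treated are {1, 0}, so the missing case is n ≡ 2 (mod 3); write n = 3c+2.
Then (3c+2)^3 + 14(3c+2) + 3 = 27c^3 + 54c^2 + 78c + 39 = 3(9c^3 + 18c^2 + 26c + 13).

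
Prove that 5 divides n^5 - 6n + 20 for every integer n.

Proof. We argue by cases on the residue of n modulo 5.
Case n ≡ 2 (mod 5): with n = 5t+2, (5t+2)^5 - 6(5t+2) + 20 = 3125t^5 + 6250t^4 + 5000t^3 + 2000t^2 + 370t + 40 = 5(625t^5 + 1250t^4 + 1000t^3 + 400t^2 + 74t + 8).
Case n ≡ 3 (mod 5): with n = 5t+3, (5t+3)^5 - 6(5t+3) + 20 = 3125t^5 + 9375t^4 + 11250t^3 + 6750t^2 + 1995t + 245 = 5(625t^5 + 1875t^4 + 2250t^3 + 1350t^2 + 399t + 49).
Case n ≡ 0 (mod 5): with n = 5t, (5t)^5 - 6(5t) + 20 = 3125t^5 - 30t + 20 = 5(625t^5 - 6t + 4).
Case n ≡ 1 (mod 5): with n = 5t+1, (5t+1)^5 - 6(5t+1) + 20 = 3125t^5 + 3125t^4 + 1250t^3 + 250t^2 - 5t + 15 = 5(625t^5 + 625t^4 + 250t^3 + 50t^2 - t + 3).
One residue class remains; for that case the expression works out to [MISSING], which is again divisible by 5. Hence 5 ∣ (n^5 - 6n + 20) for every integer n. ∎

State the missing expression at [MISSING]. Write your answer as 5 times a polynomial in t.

Only n ≡ 4 (mod 5) is unaccounted for. Put n = 5t+4:
(5t+4)^5 - 6(5t+4) + 20 expands to 3125t^5 + 12500t^4 + 20000t^3 + 16000t^2 + 6370t + 1020,
and factoring out 5 leaves 5(625t^5 + 2500t^4 + 4000t^3 + 3200t^2 + 1274t + 204).

5(625t^5 + 2500t^4 + 4000t^3 + 3200t^2 + 1274t + 204)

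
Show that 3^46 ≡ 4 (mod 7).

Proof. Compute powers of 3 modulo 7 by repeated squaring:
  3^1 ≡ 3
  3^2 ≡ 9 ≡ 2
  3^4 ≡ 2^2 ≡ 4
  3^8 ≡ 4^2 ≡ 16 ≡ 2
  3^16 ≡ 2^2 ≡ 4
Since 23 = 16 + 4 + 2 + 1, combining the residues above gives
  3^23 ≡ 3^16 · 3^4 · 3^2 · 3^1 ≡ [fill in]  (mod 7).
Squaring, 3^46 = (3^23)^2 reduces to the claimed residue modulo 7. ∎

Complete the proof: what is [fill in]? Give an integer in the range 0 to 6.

5

Multiply the listed residues: 4 · 4 · 2 · 3 = 16 → 32 → 96.
Reducing modulo 7: 96 = 13·7 + 5, so 3^23 ≡ 5.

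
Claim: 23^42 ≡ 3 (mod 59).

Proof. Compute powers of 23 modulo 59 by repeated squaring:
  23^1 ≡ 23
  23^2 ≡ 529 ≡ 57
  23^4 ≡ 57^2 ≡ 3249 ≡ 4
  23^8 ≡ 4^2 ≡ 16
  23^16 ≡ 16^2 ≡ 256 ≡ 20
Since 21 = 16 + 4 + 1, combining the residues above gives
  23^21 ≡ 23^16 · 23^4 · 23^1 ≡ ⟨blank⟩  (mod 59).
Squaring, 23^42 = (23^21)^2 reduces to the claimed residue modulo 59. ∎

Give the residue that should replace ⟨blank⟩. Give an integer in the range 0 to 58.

11

Multiply the listed residues: 20 · 4 · 23 = 80 → 1840.
Reducing modulo 59: 1840 = 31·59 + 11, so 23^21 ≡ 11.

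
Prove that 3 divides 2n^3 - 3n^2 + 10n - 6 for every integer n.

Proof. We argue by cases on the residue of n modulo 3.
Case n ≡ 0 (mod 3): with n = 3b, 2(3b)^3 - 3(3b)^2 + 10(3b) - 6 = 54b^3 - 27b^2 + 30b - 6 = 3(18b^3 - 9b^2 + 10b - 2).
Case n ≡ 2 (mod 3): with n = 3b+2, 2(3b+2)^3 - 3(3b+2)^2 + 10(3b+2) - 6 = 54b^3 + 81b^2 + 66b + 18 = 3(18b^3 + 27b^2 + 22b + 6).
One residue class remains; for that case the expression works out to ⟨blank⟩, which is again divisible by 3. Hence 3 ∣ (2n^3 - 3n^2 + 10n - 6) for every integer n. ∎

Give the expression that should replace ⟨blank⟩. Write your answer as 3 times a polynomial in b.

Only n ≡ 1 (mod 3) is unaccounted for. Put n = 3b+1:
2(3b+1)^3 - 3(3b+1)^2 + 10(3b+1) - 6 expands to 54b^3 + 27b^2 + 30b + 3,
and factoring out 3 leaves 3(18b^3 + 9b^2 + 10b + 1).

3(18b^3 + 9b^2 + 10b + 1)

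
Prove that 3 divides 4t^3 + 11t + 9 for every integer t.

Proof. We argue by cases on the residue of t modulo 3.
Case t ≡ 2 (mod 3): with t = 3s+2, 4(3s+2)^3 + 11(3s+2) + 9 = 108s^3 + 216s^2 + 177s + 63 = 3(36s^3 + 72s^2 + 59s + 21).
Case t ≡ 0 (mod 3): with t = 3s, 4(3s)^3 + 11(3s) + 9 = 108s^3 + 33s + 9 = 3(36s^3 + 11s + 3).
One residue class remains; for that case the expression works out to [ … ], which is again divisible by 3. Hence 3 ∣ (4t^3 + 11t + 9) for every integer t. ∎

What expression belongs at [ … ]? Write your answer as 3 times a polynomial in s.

The residues treated are {2, 0}, so the missing case is t ≡ 1 (mod 3); write t = 3s+1.
Then 4(3s+1)^3 + 11(3s+1) + 9 = 108s^3 + 108s^2 + 69s + 24 = 3(36s^3 + 36s^2 + 23s + 8).

3(36s^3 + 36s^2 + 23s + 8)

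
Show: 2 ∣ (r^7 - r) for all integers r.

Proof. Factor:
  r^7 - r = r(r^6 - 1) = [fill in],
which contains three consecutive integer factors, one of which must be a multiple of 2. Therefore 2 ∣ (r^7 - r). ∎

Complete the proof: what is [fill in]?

(r - 1)r(r + 1)(r^4 + r^2 + 1)

r^6 - 1 = (r^2 - 1)(r^4 + r^2 + 1), and r^2 - 1 = (r-1)(r+1).
So r(r^6 - 1) = (r - 1)r(r + 1)(r^4 + r^2 + 1).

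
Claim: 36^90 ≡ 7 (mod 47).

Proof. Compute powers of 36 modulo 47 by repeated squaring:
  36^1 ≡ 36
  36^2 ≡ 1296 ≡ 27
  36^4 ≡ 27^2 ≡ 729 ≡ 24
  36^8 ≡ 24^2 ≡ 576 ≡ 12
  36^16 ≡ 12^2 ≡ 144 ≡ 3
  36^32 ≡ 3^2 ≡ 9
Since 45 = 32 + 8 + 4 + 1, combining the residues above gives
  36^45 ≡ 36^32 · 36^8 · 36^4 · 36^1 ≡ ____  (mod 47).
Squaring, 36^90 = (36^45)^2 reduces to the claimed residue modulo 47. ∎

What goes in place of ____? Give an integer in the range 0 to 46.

17

Multiply the listed residues: 9 · 12 · 24 · 36 = 108 → 2592 → 93312.
Reducing modulo 47: 93312 = 1985·47 + 17, so 36^45 ≡ 17.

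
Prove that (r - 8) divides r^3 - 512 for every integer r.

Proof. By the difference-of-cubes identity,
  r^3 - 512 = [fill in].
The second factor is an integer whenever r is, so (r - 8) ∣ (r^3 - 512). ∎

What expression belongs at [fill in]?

(r - 8)(r^2 + 8r + 64)

Polynomial division of r^3 - 512 by r - 8 leaves remainder 0 and quotient r^2 + 8r + 64.
Hence r^3 - 512 = (r - 8)(r^2 + 8r + 64).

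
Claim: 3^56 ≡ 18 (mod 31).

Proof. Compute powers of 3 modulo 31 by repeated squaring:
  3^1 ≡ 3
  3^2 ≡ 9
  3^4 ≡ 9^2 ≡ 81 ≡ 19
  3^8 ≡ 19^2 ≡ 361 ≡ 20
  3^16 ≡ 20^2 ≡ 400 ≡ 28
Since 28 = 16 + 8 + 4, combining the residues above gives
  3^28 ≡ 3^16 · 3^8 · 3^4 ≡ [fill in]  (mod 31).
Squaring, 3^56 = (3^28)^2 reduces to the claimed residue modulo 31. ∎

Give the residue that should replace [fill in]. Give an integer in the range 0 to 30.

3^16 · 3^8 · 3^4 ≡ 28 · 20 · 19 = 10640.
10640 mod 31 = 7, so 3^28 ≡ 7 (mod 31).

7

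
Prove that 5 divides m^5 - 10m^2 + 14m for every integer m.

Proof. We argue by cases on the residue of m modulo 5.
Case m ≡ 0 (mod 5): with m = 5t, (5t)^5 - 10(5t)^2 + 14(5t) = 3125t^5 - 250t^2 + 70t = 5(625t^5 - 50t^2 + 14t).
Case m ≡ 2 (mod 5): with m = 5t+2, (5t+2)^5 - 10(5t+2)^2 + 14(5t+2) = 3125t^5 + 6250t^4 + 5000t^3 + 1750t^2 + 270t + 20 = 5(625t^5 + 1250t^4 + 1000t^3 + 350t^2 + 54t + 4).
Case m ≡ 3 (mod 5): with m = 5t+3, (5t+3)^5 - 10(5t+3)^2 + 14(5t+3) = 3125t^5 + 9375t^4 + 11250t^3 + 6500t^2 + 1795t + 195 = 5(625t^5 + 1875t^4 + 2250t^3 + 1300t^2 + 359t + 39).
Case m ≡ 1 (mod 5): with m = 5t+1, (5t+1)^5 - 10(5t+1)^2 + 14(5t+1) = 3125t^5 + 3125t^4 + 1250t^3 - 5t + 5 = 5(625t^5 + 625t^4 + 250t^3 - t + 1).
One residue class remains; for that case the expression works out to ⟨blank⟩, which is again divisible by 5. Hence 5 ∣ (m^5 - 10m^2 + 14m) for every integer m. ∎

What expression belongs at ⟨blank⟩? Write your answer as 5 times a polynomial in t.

The residues treated are {0, 2, 3, 1}, so the missing case is m ≡ 4 (mod 5); write m = 5t+4.
Then (5t+4)^5 - 10(5t+4)^2 + 14(5t+4) = 3125t^5 + 12500t^4 + 20000t^3 + 15750t^2 + 6070t + 920 = 5(625t^5 + 2500t^4 + 4000t^3 + 3150t^2 + 1214t + 184).

5(625t^5 + 2500t^4 + 4000t^3 + 3150t^2 + 1214t + 184)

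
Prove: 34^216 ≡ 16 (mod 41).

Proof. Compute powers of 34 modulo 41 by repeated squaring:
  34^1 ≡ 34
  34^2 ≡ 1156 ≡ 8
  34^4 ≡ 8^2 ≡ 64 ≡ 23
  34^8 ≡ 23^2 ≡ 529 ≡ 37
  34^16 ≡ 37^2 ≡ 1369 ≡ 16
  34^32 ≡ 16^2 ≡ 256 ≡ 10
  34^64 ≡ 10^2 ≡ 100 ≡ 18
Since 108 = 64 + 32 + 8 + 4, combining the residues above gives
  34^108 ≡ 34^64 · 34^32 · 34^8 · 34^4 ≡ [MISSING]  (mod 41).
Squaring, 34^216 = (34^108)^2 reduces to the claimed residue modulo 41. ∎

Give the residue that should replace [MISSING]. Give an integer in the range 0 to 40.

4

Multiply the listed residues: 18 · 10 · 37 · 23 = 180 → 6660 → 153180.
Reducing modulo 41: 153180 = 3736·41 + 4, so 34^108 ≡ 4.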